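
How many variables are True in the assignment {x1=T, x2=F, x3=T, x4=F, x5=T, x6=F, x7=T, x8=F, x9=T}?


The weight is the number of variables assigned True.
True variables: x1, x3, x5, x7, x9.
Weight = 5.

5


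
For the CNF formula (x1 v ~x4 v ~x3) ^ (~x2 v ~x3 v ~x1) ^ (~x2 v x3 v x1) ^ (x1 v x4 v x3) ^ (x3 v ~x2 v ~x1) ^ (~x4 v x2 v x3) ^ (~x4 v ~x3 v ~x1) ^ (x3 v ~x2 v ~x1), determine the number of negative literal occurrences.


Scan each clause for negated literals.
Clause 1: 2 negative; Clause 2: 3 negative; Clause 3: 1 negative; Clause 4: 0 negative; Clause 5: 2 negative; Clause 6: 1 negative; Clause 7: 3 negative; Clause 8: 2 negative.
Total negative literal occurrences = 14.

14


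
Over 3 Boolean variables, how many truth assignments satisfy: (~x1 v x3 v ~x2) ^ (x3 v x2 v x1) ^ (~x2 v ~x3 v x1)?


Enumerate all 8 truth assignments over 3 variables.
Test each against every clause.
Satisfying assignments found: 5.

5


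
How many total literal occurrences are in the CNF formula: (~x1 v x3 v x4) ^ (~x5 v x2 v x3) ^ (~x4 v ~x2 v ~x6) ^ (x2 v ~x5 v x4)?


Clause lengths: 3, 3, 3, 3.
Sum = 3 + 3 + 3 + 3 = 12.

12


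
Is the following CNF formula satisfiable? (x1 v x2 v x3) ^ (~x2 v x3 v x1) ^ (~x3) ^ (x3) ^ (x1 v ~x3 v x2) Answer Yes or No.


Check all 8 possible truth assignments.
Number of satisfying assignments found: 0.
The formula is unsatisfiable.

No


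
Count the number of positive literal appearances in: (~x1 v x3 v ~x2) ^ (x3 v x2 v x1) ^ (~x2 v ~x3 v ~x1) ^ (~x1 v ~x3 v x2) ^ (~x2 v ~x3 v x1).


Scan each clause for unnegated literals.
Clause 1: 1 positive; Clause 2: 3 positive; Clause 3: 0 positive; Clause 4: 1 positive; Clause 5: 1 positive.
Total positive literal occurrences = 6.

6


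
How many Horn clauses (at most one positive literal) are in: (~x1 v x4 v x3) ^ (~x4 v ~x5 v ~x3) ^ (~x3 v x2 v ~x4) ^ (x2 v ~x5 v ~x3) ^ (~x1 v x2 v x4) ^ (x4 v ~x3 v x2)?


A Horn clause has at most one positive literal.
Clause 1: 2 positive lit(s) -> not Horn
Clause 2: 0 positive lit(s) -> Horn
Clause 3: 1 positive lit(s) -> Horn
Clause 4: 1 positive lit(s) -> Horn
Clause 5: 2 positive lit(s) -> not Horn
Clause 6: 2 positive lit(s) -> not Horn
Total Horn clauses = 3.

3


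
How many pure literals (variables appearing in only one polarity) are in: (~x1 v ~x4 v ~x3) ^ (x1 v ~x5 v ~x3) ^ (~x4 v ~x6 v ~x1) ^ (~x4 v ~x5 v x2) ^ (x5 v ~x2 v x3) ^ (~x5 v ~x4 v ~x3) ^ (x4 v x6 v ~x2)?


A pure literal appears in only one polarity across all clauses.
No pure literals found.
Count = 0.

0


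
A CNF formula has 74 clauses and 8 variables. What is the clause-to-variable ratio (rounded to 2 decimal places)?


Clause-to-variable ratio = clauses / variables.
74 / 8 = 9.25.

9.25


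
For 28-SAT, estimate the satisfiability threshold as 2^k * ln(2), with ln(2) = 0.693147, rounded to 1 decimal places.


Using the asymptotic formula: threshold ~ 2^k * ln(2).
2^28 = 268435456.
268435456 * 0.693147 = 186065231.0.

186065231.0


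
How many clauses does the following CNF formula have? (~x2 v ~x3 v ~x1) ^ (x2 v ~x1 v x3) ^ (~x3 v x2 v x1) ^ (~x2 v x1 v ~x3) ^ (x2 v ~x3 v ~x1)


Each group enclosed in parentheses joined by ^ is one clause.
Counting the conjuncts: 5 clauses.

5


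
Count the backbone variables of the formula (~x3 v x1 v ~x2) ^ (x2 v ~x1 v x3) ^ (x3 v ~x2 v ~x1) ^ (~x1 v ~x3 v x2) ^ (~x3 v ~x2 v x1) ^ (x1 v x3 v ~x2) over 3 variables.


Find all satisfying assignments: 3 model(s).
Check which variables have the same value in every model.
No variable is fixed across all models.
Backbone size = 0.

0


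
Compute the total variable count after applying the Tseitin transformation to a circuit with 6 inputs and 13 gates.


The Tseitin transformation introduces one auxiliary variable per gate.
Total variables = inputs + gates = 6 + 13 = 19.

19


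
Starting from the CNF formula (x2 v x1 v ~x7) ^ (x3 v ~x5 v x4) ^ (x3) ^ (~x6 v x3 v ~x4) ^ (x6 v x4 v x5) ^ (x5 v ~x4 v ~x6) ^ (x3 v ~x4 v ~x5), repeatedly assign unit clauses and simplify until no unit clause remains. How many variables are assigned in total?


Unit propagation repeatedly assigns the literal in any unit clause, then simplifies.
Assignments in order: x3 = T.
No further unit clauses remain.
Total variables assigned = 1.

1


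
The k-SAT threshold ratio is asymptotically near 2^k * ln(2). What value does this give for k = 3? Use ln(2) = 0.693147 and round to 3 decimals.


Using the asymptotic formula: threshold ~ 2^k * ln(2).
2^3 = 8.
8 * 0.693147 = 5.545.

5.545


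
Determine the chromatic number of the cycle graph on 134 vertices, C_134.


A cycle on an even number of vertices is bipartite: alternate two colors around the cycle.
Since 134 is even, two colors suffice, and at least two are needed because the graph has edges.
Chromatic number = 2.

2


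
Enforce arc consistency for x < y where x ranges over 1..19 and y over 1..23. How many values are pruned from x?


For the constraint x < y, x needs a supporting value in y's domain.
x can be at most 22 (one less than y's maximum).
Valid x values from domain: 19 out of 19.
Pruned = 19 - 19 = 0.

0


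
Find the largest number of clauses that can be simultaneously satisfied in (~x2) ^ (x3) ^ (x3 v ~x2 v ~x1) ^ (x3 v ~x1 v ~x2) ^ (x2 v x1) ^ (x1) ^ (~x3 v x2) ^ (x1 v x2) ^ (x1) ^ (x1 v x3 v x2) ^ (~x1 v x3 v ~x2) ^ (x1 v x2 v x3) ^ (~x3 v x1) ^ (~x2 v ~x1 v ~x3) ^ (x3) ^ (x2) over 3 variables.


Enumerate all 8 truth assignments.
For each, count how many of the 16 clauses are satisfied.
The formula is not fully satisfiable, so the maximum is below 16.
Maximum simultaneously satisfiable clauses = 14.

14


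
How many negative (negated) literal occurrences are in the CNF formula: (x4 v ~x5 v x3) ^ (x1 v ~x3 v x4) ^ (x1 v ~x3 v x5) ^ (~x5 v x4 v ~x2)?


Scan each clause for negated literals.
Clause 1: 1 negative; Clause 2: 1 negative; Clause 3: 1 negative; Clause 4: 2 negative.
Total negative literal occurrences = 5.

5


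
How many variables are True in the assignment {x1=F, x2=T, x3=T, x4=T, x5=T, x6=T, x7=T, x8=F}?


The weight is the number of variables assigned True.
True variables: x2, x3, x4, x5, x6, x7.
Weight = 6.

6


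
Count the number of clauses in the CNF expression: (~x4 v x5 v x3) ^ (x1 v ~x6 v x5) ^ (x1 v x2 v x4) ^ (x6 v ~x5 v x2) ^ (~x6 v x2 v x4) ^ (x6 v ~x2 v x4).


Each group enclosed in parentheses joined by ^ is one clause.
Counting the conjuncts: 6 clauses.

6


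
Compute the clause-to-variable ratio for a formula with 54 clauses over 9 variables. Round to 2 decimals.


Clause-to-variable ratio = clauses / variables.
54 / 9 = 6.0.

6.0


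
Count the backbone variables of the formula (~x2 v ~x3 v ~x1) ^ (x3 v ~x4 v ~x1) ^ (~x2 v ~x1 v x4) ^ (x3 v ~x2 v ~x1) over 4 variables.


Find all satisfying assignments: 11 model(s).
Check which variables have the same value in every model.
No variable is fixed across all models.
Backbone size = 0.

0


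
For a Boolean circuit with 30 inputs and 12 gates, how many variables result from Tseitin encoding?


The Tseitin transformation introduces one auxiliary variable per gate.
Total variables = inputs + gates = 30 + 12 = 42.

42


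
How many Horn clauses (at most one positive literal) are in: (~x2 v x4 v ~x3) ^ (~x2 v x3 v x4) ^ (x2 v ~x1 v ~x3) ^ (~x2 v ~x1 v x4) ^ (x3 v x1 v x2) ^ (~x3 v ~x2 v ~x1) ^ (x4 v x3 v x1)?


A Horn clause has at most one positive literal.
Clause 1: 1 positive lit(s) -> Horn
Clause 2: 2 positive lit(s) -> not Horn
Clause 3: 1 positive lit(s) -> Horn
Clause 4: 1 positive lit(s) -> Horn
Clause 5: 3 positive lit(s) -> not Horn
Clause 6: 0 positive lit(s) -> Horn
Clause 7: 3 positive lit(s) -> not Horn
Total Horn clauses = 4.

4


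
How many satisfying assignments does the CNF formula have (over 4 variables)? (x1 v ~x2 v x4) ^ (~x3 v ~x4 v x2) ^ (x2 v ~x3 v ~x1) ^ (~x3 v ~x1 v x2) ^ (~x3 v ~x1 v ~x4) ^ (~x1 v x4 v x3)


Enumerate all 16 truth assignments over 4 variables.
Test each against every clause.
Satisfying assignments found: 8.

8


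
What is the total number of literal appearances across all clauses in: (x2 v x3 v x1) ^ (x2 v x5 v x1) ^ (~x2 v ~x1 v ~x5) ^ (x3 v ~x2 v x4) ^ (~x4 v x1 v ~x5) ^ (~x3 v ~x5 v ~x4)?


Clause lengths: 3, 3, 3, 3, 3, 3.
Sum = 3 + 3 + 3 + 3 + 3 + 3 = 18.

18


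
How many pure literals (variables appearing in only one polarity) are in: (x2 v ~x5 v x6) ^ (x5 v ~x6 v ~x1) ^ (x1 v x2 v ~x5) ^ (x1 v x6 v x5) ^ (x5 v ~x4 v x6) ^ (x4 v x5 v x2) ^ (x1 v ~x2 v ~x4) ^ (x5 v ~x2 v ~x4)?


A pure literal appears in only one polarity across all clauses.
No pure literals found.
Count = 0.

0


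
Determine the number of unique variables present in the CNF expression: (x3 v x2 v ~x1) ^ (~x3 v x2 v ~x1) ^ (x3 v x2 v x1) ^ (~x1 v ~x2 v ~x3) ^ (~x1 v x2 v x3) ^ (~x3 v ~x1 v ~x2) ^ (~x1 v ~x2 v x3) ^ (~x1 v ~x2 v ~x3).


Identify each distinct variable in the formula.
Variables found: x1, x2, x3.
Total distinct variables = 3.

3


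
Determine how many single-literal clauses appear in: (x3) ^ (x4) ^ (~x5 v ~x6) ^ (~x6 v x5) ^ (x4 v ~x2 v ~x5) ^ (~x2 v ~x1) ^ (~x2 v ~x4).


A unit clause contains exactly one literal.
Unit clauses found: (x3), (x4).
Count = 2.

2


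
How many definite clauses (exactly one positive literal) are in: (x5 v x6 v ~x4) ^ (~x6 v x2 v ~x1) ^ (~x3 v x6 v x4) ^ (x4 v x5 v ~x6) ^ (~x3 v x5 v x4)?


A definite clause has exactly one positive literal.
Clause 1: 2 positive -> not definite
Clause 2: 1 positive -> definite
Clause 3: 2 positive -> not definite
Clause 4: 2 positive -> not definite
Clause 5: 2 positive -> not definite
Definite clause count = 1.

1


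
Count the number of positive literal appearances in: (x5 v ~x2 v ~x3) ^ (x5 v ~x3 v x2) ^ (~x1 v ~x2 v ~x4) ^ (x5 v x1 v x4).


Scan each clause for unnegated literals.
Clause 1: 1 positive; Clause 2: 2 positive; Clause 3: 0 positive; Clause 4: 3 positive.
Total positive literal occurrences = 6.

6


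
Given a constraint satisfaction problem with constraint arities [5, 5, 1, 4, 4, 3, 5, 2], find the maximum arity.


The arities are: 5, 5, 1, 4, 4, 3, 5, 2.
Scan for the maximum value.
Maximum arity = 5.

5


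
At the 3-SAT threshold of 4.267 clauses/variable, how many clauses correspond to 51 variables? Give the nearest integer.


The 3-SAT phase transition occurs at approximately 4.267 clauses per variable.
m = 4.267 * 51 = 217.617.
Rounded to nearest integer: 218.

218


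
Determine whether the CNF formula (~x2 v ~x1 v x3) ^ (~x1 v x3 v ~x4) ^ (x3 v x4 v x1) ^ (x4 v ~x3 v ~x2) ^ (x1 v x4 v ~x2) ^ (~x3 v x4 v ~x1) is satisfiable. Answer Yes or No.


Check all 16 possible truth assignments.
Number of satisfying assignments found: 8.
The formula is satisfiable.

Yes


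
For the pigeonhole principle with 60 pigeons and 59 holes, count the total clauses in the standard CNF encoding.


The PHP encoding has two parts:
1) At-least-one-hole clauses: 60 (one per pigeon, each with 59 literals).
2) At-most-one-pigeon-per-hole clauses: 59 holes * C(60,2) = 59 * 1770 = 104430.
Total clauses = 60 + 104430 = 104490.

104490


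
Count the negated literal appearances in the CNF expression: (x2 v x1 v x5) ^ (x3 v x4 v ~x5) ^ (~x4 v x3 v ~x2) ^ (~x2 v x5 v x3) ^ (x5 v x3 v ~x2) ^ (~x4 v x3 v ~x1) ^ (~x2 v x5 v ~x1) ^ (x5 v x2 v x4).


Scan each clause for negated literals.
Clause 1: 0 negative; Clause 2: 1 negative; Clause 3: 2 negative; Clause 4: 1 negative; Clause 5: 1 negative; Clause 6: 2 negative; Clause 7: 2 negative; Clause 8: 0 negative.
Total negative literal occurrences = 9.

9


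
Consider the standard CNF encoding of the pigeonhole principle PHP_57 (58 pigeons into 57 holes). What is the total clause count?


The PHP encoding has two parts:
1) At-least-one-hole clauses: 58 (one per pigeon, each with 57 literals).
2) At-most-one-pigeon-per-hole clauses: 57 holes * C(58,2) = 57 * 1653 = 94221.
Total clauses = 58 + 94221 = 94279.

94279


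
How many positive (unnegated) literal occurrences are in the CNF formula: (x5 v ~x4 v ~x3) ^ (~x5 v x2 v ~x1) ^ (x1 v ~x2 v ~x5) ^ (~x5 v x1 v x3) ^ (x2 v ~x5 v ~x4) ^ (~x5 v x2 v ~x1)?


Scan each clause for unnegated literals.
Clause 1: 1 positive; Clause 2: 1 positive; Clause 3: 1 positive; Clause 4: 2 positive; Clause 5: 1 positive; Clause 6: 1 positive.
Total positive literal occurrences = 7.

7


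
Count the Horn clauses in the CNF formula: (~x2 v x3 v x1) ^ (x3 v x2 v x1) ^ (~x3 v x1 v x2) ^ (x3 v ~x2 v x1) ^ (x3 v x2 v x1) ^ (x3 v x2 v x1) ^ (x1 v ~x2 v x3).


A Horn clause has at most one positive literal.
Clause 1: 2 positive lit(s) -> not Horn
Clause 2: 3 positive lit(s) -> not Horn
Clause 3: 2 positive lit(s) -> not Horn
Clause 4: 2 positive lit(s) -> not Horn
Clause 5: 3 positive lit(s) -> not Horn
Clause 6: 3 positive lit(s) -> not Horn
Clause 7: 2 positive lit(s) -> not Horn
Total Horn clauses = 0.

0


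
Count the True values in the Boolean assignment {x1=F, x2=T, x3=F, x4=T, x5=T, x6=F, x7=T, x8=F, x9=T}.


The weight is the number of variables assigned True.
True variables: x2, x4, x5, x7, x9.
Weight = 5.

5


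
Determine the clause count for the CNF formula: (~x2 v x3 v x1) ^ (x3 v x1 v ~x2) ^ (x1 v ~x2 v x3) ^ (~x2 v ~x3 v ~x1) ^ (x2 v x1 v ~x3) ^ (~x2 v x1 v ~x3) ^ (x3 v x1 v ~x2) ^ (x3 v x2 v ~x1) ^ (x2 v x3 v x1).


Each group enclosed in parentheses joined by ^ is one clause.
Counting the conjuncts: 9 clauses.

9


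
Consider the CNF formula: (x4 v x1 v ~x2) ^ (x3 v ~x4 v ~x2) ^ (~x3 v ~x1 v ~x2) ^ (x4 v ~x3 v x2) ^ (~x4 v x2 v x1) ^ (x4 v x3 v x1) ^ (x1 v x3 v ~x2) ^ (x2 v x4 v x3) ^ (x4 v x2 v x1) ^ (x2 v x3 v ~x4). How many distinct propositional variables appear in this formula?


Identify each distinct variable in the formula.
Variables found: x1, x2, x3, x4.
Total distinct variables = 4.

4


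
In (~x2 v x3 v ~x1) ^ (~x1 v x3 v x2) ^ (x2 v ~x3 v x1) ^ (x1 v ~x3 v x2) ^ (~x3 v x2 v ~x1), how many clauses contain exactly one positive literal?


A definite clause has exactly one positive literal.
Clause 1: 1 positive -> definite
Clause 2: 2 positive -> not definite
Clause 3: 2 positive -> not definite
Clause 4: 2 positive -> not definite
Clause 5: 1 positive -> definite
Definite clause count = 2.

2


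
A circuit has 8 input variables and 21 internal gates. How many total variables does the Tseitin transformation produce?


The Tseitin transformation introduces one auxiliary variable per gate.
Total variables = inputs + gates = 8 + 21 = 29.

29


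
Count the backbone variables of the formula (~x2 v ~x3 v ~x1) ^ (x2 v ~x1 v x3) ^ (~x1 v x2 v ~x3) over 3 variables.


Find all satisfying assignments: 5 model(s).
Check which variables have the same value in every model.
No variable is fixed across all models.
Backbone size = 0.

0


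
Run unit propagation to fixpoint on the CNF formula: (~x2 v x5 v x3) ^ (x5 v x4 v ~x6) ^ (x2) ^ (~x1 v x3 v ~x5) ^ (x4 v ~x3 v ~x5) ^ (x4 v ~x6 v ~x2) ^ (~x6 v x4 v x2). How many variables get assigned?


Unit propagation repeatedly assigns the literal in any unit clause, then simplifies.
Assignments in order: x2 = T.
No further unit clauses remain.
Total variables assigned = 1.

1


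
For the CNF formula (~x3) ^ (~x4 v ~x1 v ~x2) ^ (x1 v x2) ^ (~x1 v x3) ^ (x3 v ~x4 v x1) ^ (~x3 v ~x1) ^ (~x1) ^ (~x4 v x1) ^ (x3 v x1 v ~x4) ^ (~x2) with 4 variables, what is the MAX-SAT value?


Enumerate all 16 truth assignments.
For each, count how many of the 10 clauses are satisfied.
The formula is not fully satisfiable, so the maximum is below 10.
Maximum simultaneously satisfiable clauses = 9.

9


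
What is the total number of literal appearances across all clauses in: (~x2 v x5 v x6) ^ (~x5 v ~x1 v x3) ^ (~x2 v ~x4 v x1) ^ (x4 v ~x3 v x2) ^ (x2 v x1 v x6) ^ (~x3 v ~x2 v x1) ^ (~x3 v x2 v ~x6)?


Clause lengths: 3, 3, 3, 3, 3, 3, 3.
Sum = 3 + 3 + 3 + 3 + 3 + 3 + 3 = 21.

21


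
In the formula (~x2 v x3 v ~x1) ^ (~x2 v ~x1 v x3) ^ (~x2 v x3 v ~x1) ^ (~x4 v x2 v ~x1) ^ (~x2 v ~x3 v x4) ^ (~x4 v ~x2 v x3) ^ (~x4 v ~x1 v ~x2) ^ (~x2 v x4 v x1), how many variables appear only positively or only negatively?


A pure literal appears in only one polarity across all clauses.
No pure literals found.
Count = 0.

0


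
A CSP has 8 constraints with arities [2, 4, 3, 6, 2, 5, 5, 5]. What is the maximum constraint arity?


The arities are: 2, 4, 3, 6, 2, 5, 5, 5.
Scan for the maximum value.
Maximum arity = 6.

6


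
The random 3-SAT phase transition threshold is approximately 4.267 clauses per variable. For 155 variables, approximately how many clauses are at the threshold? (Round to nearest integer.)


The 3-SAT phase transition occurs at approximately 4.267 clauses per variable.
m = 4.267 * 155 = 661.385.
Rounded to nearest integer: 661.

661


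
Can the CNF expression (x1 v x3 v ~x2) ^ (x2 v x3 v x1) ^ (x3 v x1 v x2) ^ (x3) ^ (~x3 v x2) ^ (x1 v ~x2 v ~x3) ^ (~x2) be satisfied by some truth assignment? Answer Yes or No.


Check all 8 possible truth assignments.
Number of satisfying assignments found: 0.
The formula is unsatisfiable.

No


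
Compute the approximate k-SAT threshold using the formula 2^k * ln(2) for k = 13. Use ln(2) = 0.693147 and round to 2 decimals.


Using the asymptotic formula: threshold ~ 2^k * ln(2).
2^13 = 8192.
8192 * 0.693147 = 5678.26.

5678.26


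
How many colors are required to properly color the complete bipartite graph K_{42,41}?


K_{42,41} is bipartite by definition: the two parts are independent sets, with every edge crossing between them.
Color all vertices in one part with color 1 and all vertices in the other part with color 2.
Since the graph has at least one edge, one color does not suffice.
Chromatic number = 2.

2


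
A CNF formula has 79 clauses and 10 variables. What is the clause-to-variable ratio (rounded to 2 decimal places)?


Clause-to-variable ratio = clauses / variables.
79 / 10 = 7.9.

7.9


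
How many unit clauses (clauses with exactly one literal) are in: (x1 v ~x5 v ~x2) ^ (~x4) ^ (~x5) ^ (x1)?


A unit clause contains exactly one literal.
Unit clauses found: (~x4), (~x5), (x1).
Count = 3.

3


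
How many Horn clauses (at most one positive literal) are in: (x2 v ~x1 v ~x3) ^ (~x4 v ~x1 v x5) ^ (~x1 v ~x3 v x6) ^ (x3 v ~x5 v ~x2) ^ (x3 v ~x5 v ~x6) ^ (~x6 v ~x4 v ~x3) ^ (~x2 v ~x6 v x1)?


A Horn clause has at most one positive literal.
Clause 1: 1 positive lit(s) -> Horn
Clause 2: 1 positive lit(s) -> Horn
Clause 3: 1 positive lit(s) -> Horn
Clause 4: 1 positive lit(s) -> Horn
Clause 5: 1 positive lit(s) -> Horn
Clause 6: 0 positive lit(s) -> Horn
Clause 7: 1 positive lit(s) -> Horn
Total Horn clauses = 7.

7


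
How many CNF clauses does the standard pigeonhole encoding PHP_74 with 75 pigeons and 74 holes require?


The PHP encoding has two parts:
1) At-least-one-hole clauses: 75 (one per pigeon, each with 74 literals).
2) At-most-one-pigeon-per-hole clauses: 74 holes * C(75,2) = 74 * 2775 = 205350.
Total clauses = 75 + 205350 = 205425.

205425


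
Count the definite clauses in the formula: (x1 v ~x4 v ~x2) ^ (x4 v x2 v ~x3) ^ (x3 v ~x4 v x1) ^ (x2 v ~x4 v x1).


A definite clause has exactly one positive literal.
Clause 1: 1 positive -> definite
Clause 2: 2 positive -> not definite
Clause 3: 2 positive -> not definite
Clause 4: 2 positive -> not definite
Definite clause count = 1.

1


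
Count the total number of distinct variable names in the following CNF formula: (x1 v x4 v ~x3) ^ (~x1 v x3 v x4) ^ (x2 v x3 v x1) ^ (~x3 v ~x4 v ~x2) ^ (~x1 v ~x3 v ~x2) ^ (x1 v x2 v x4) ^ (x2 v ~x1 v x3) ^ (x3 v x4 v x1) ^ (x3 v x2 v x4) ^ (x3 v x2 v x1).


Identify each distinct variable in the formula.
Variables found: x1, x2, x3, x4.
Total distinct variables = 4.

4


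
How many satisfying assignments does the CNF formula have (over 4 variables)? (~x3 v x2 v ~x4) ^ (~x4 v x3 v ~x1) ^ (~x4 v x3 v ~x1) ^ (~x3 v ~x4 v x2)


Enumerate all 16 truth assignments over 4 variables.
Test each against every clause.
Satisfying assignments found: 12.

12


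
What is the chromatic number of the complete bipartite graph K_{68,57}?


K_{68,57} is bipartite by definition: the two parts are independent sets, with every edge crossing between them.
Color all vertices in one part with color 1 and all vertices in the other part with color 2.
Since the graph has at least one edge, one color does not suffice.
Chromatic number = 2.

2


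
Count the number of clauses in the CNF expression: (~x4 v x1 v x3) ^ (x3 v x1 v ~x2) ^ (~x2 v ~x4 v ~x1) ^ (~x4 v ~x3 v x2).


Each group enclosed in parentheses joined by ^ is one clause.
Counting the conjuncts: 4 clauses.

4


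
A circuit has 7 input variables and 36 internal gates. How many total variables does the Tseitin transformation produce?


The Tseitin transformation introduces one auxiliary variable per gate.
Total variables = inputs + gates = 7 + 36 = 43.

43


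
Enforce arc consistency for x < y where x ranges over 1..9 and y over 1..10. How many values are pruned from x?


For the constraint x < y, x needs a supporting value in y's domain.
x can be at most 9 (one less than y's maximum).
Valid x values from domain: 9 out of 9.
Pruned = 9 - 9 = 0.

0


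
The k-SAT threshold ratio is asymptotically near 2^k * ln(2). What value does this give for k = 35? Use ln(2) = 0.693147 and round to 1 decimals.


Using the asymptotic formula: threshold ~ 2^k * ln(2).
2^35 = 34359738368.
34359738368 * 0.693147 = 23816349570.6.

23816349570.6


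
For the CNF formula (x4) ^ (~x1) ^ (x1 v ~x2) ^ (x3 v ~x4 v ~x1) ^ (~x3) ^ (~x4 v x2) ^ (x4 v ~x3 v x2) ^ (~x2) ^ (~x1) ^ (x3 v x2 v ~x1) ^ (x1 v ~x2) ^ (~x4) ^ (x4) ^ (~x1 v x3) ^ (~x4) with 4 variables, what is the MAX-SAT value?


Enumerate all 16 truth assignments.
For each, count how many of the 15 clauses are satisfied.
The formula is not fully satisfiable, so the maximum is below 15.
Maximum simultaneously satisfiable clauses = 13.

13


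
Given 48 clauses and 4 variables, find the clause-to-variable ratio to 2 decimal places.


Clause-to-variable ratio = clauses / variables.
48 / 4 = 12.0.

12.0


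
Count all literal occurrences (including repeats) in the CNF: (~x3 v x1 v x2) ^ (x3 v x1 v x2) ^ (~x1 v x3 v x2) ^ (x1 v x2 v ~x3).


Clause lengths: 3, 3, 3, 3.
Sum = 3 + 3 + 3 + 3 = 12.

12


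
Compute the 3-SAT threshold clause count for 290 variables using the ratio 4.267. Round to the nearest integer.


The 3-SAT phase transition occurs at approximately 4.267 clauses per variable.
m = 4.267 * 290 = 1237.43.
Rounded to nearest integer: 1237.

1237


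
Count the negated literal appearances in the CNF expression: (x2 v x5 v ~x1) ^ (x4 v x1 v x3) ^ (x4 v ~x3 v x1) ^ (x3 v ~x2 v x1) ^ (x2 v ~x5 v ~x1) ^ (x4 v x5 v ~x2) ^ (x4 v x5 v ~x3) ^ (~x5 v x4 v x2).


Scan each clause for negated literals.
Clause 1: 1 negative; Clause 2: 0 negative; Clause 3: 1 negative; Clause 4: 1 negative; Clause 5: 2 negative; Clause 6: 1 negative; Clause 7: 1 negative; Clause 8: 1 negative.
Total negative literal occurrences = 8.

8


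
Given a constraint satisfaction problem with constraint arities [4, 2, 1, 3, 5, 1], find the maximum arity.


The arities are: 4, 2, 1, 3, 5, 1.
Scan for the maximum value.
Maximum arity = 5.

5


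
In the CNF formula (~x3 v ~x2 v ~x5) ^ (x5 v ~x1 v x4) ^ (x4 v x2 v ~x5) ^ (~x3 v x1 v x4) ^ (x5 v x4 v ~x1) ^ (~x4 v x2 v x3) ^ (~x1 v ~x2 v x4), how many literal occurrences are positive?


Scan each clause for unnegated literals.
Clause 1: 0 positive; Clause 2: 2 positive; Clause 3: 2 positive; Clause 4: 2 positive; Clause 5: 2 positive; Clause 6: 2 positive; Clause 7: 1 positive.
Total positive literal occurrences = 11.

11


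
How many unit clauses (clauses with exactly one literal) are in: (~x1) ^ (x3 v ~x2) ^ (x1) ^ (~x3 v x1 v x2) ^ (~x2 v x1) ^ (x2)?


A unit clause contains exactly one literal.
Unit clauses found: (~x1), (x1), (x2).
Count = 3.

3


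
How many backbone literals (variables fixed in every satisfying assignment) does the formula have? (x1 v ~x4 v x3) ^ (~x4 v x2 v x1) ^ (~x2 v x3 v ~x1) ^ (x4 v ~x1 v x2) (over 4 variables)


Find all satisfying assignments: 9 model(s).
Check which variables have the same value in every model.
No variable is fixed across all models.
Backbone size = 0.

0


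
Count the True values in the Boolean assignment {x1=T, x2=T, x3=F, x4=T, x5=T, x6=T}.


The weight is the number of variables assigned True.
True variables: x1, x2, x4, x5, x6.
Weight = 5.

5


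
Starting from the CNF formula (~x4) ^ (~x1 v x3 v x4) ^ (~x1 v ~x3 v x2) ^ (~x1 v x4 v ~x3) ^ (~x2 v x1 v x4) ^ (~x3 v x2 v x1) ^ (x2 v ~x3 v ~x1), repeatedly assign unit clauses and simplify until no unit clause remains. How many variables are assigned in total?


Unit propagation repeatedly assigns the literal in any unit clause, then simplifies.
Assignments in order: x4 = F.
No further unit clauses remain.
Total variables assigned = 1.

1


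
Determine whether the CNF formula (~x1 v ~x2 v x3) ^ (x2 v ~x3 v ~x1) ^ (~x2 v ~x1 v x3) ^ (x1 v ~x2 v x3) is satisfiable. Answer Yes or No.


Check all 8 possible truth assignments.
Number of satisfying assignments found: 5.
The formula is satisfiable.

Yes


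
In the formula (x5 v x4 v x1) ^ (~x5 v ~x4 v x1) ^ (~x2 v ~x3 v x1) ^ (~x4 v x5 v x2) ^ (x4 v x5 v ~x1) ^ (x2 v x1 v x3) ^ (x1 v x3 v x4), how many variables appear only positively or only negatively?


A pure literal appears in only one polarity across all clauses.
No pure literals found.
Count = 0.

0


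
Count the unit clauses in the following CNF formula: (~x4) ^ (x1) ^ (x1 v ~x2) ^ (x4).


A unit clause contains exactly one literal.
Unit clauses found: (~x4), (x1), (x4).
Count = 3.

3


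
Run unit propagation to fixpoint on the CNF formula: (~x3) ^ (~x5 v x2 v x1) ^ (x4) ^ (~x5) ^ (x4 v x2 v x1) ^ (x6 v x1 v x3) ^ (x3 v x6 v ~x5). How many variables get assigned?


Unit propagation repeatedly assigns the literal in any unit clause, then simplifies.
Assignments in order: x3 = F, x4 = T, x5 = F.
No further unit clauses remain.
Total variables assigned = 3.

3


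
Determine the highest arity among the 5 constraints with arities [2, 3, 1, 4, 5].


The arities are: 2, 3, 1, 4, 5.
Scan for the maximum value.
Maximum arity = 5.

5


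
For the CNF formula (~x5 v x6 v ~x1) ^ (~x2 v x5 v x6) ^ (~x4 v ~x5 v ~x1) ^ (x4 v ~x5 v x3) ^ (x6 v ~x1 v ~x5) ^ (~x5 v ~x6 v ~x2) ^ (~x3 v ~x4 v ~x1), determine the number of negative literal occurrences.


Scan each clause for negated literals.
Clause 1: 2 negative; Clause 2: 1 negative; Clause 3: 3 negative; Clause 4: 1 negative; Clause 5: 2 negative; Clause 6: 3 negative; Clause 7: 3 negative.
Total negative literal occurrences = 15.

15


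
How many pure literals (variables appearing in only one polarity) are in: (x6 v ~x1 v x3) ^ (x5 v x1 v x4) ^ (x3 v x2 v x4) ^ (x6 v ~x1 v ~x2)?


A pure literal appears in only one polarity across all clauses.
Pure literals: x3 (positive only), x4 (positive only), x5 (positive only), x6 (positive only).
Count = 4.

4


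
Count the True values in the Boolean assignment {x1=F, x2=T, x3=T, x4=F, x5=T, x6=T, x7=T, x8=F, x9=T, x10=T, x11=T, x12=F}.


The weight is the number of variables assigned True.
True variables: x2, x3, x5, x6, x7, x9, x10, x11.
Weight = 8.

8


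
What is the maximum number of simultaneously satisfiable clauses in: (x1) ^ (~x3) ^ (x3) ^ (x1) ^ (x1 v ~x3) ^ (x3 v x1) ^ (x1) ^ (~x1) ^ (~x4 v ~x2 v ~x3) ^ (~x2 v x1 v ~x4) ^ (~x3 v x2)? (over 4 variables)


Enumerate all 16 truth assignments.
For each, count how many of the 11 clauses are satisfied.
The formula is not fully satisfiable, so the maximum is below 11.
Maximum simultaneously satisfiable clauses = 9.

9


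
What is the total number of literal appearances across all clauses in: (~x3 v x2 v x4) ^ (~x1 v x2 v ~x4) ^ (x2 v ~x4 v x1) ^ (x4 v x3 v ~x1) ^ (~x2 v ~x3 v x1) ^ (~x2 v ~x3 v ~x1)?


Clause lengths: 3, 3, 3, 3, 3, 3.
Sum = 3 + 3 + 3 + 3 + 3 + 3 = 18.

18


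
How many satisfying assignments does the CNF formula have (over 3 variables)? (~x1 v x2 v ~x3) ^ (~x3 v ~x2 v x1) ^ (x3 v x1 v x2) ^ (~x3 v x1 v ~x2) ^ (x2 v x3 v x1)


Enumerate all 8 truth assignments over 3 variables.
Test each against every clause.
Satisfying assignments found: 5.

5


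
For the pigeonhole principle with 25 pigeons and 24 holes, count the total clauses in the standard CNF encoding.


The PHP encoding has two parts:
1) At-least-one-hole clauses: 25 (one per pigeon, each with 24 literals).
2) At-most-one-pigeon-per-hole clauses: 24 holes * C(25,2) = 24 * 300 = 7200.
Total clauses = 25 + 7200 = 7225.

7225


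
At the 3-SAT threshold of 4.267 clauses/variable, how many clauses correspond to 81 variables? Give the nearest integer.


The 3-SAT phase transition occurs at approximately 4.267 clauses per variable.
m = 4.267 * 81 = 345.627.
Rounded to nearest integer: 346.

346


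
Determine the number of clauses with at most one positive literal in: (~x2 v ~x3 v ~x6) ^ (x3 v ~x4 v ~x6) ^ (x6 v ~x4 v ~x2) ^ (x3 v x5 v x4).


A Horn clause has at most one positive literal.
Clause 1: 0 positive lit(s) -> Horn
Clause 2: 1 positive lit(s) -> Horn
Clause 3: 1 positive lit(s) -> Horn
Clause 4: 3 positive lit(s) -> not Horn
Total Horn clauses = 3.

3


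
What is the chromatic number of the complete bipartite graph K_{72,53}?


K_{72,53} is bipartite by definition: the two parts are independent sets, with every edge crossing between them.
Color all vertices in one part with color 1 and all vertices in the other part with color 2.
Since the graph has at least one edge, one color does not suffice.
Chromatic number = 2.

2


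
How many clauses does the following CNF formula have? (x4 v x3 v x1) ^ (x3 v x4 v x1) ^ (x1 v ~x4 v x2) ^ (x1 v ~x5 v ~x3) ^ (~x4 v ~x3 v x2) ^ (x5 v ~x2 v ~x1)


Each group enclosed in parentheses joined by ^ is one clause.
Counting the conjuncts: 6 clauses.

6


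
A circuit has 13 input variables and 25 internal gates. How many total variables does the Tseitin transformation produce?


The Tseitin transformation introduces one auxiliary variable per gate.
Total variables = inputs + gates = 13 + 25 = 38.

38


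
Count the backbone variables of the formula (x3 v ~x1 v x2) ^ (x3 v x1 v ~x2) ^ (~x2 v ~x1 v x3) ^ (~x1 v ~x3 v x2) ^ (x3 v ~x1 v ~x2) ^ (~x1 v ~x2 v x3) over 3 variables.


Find all satisfying assignments: 4 model(s).
Check which variables have the same value in every model.
No variable is fixed across all models.
Backbone size = 0.

0


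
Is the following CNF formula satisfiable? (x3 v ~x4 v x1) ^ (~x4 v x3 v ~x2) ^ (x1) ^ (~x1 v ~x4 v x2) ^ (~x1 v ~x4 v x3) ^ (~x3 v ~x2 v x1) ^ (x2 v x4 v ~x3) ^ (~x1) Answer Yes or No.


Check all 16 possible truth assignments.
Number of satisfying assignments found: 0.
The formula is unsatisfiable.

No


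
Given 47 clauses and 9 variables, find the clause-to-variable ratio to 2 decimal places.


Clause-to-variable ratio = clauses / variables.
47 / 9 = 5.22.

5.22


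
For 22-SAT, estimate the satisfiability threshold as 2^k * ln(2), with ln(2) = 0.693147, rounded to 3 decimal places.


Using the asymptotic formula: threshold ~ 2^k * ln(2).
2^22 = 4194304.
4194304 * 0.693147 = 2907269.235.

2907269.235


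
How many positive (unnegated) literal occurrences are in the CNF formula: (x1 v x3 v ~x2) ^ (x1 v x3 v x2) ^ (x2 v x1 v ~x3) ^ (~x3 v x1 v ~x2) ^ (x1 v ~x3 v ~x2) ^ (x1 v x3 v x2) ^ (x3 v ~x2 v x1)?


Scan each clause for unnegated literals.
Clause 1: 2 positive; Clause 2: 3 positive; Clause 3: 2 positive; Clause 4: 1 positive; Clause 5: 1 positive; Clause 6: 3 positive; Clause 7: 2 positive.
Total positive literal occurrences = 14.

14


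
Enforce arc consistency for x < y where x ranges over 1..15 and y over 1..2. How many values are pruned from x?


For the constraint x < y, x needs a supporting value in y's domain.
x can be at most 1 (one less than y's maximum).
Valid x values from domain: 1 out of 15.
Pruned = 15 - 1 = 14.

14


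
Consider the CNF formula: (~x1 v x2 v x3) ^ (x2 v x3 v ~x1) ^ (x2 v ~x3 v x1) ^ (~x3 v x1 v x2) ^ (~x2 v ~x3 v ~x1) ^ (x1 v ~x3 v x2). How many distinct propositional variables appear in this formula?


Identify each distinct variable in the formula.
Variables found: x1, x2, x3.
Total distinct variables = 3.

3


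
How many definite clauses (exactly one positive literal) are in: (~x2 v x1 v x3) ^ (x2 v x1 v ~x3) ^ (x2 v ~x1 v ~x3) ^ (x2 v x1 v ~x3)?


A definite clause has exactly one positive literal.
Clause 1: 2 positive -> not definite
Clause 2: 2 positive -> not definite
Clause 3: 1 positive -> definite
Clause 4: 2 positive -> not definite
Definite clause count = 1.

1


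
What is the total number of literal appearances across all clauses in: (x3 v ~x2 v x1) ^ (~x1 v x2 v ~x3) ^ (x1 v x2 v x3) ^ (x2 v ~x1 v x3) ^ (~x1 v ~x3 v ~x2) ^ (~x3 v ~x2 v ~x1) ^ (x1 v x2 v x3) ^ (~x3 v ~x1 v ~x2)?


Clause lengths: 3, 3, 3, 3, 3, 3, 3, 3.
Sum = 3 + 3 + 3 + 3 + 3 + 3 + 3 + 3 = 24.

24


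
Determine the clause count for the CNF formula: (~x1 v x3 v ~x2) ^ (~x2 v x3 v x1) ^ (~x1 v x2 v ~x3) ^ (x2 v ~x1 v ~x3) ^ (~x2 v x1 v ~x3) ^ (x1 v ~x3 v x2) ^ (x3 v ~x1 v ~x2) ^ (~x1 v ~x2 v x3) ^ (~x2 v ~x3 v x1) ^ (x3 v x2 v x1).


Each group enclosed in parentheses joined by ^ is one clause.
Counting the conjuncts: 10 clauses.

10


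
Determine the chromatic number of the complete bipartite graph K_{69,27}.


K_{69,27} is bipartite by definition: the two parts are independent sets, with every edge crossing between them.
Color all vertices in one part with color 1 and all vertices in the other part with color 2.
Since the graph has at least one edge, one color does not suffice.
Chromatic number = 2.

2


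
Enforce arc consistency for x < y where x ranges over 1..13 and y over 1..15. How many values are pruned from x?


For the constraint x < y, x needs a supporting value in y's domain.
x can be at most 14 (one less than y's maximum).
Valid x values from domain: 13 out of 13.
Pruned = 13 - 13 = 0.

0


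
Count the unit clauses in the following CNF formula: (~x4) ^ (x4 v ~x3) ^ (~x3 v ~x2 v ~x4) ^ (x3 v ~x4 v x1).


A unit clause contains exactly one literal.
Unit clauses found: (~x4).
Count = 1.

1


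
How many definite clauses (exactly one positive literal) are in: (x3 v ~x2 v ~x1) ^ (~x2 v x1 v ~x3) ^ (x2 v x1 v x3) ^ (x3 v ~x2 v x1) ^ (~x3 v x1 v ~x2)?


A definite clause has exactly one positive literal.
Clause 1: 1 positive -> definite
Clause 2: 1 positive -> definite
Clause 3: 3 positive -> not definite
Clause 4: 2 positive -> not definite
Clause 5: 1 positive -> definite
Definite clause count = 3.

3


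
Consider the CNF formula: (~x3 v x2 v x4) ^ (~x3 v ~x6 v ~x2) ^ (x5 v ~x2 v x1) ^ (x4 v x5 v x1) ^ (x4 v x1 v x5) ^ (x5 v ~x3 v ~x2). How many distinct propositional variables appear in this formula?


Identify each distinct variable in the formula.
Variables found: x1, x2, x3, x4, x5, x6.
Total distinct variables = 6.

6


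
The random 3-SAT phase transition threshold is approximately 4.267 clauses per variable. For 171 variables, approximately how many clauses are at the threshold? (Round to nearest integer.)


The 3-SAT phase transition occurs at approximately 4.267 clauses per variable.
m = 4.267 * 171 = 729.657.
Rounded to nearest integer: 730.

730


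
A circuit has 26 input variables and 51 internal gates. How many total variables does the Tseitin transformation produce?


The Tseitin transformation introduces one auxiliary variable per gate.
Total variables = inputs + gates = 26 + 51 = 77.

77


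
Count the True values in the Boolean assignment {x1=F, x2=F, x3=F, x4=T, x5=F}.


The weight is the number of variables assigned True.
True variables: x4.
Weight = 1.

1


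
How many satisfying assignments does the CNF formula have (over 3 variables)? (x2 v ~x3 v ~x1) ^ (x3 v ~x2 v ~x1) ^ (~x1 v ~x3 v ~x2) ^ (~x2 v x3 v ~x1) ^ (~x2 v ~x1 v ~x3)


Enumerate all 8 truth assignments over 3 variables.
Test each against every clause.
Satisfying assignments found: 5.

5


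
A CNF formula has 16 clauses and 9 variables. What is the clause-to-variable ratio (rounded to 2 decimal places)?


Clause-to-variable ratio = clauses / variables.
16 / 9 = 1.78.

1.78


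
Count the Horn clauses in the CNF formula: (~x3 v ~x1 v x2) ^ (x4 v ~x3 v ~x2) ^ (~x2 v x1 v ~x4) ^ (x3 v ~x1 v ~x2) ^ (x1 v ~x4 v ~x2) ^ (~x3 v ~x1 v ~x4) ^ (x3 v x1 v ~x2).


A Horn clause has at most one positive literal.
Clause 1: 1 positive lit(s) -> Horn
Clause 2: 1 positive lit(s) -> Horn
Clause 3: 1 positive lit(s) -> Horn
Clause 4: 1 positive lit(s) -> Horn
Clause 5: 1 positive lit(s) -> Horn
Clause 6: 0 positive lit(s) -> Horn
Clause 7: 2 positive lit(s) -> not Horn
Total Horn clauses = 6.

6


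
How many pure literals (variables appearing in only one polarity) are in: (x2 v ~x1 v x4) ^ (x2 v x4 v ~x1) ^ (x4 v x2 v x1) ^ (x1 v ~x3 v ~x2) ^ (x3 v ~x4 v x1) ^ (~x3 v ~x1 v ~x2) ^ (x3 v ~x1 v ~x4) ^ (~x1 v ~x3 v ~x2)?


A pure literal appears in only one polarity across all clauses.
No pure literals found.
Count = 0.

0


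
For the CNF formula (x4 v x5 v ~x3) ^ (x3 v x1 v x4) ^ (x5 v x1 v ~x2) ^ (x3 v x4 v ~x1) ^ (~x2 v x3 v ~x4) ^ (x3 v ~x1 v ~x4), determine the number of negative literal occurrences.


Scan each clause for negated literals.
Clause 1: 1 negative; Clause 2: 0 negative; Clause 3: 1 negative; Clause 4: 1 negative; Clause 5: 2 negative; Clause 6: 2 negative.
Total negative literal occurrences = 7.

7


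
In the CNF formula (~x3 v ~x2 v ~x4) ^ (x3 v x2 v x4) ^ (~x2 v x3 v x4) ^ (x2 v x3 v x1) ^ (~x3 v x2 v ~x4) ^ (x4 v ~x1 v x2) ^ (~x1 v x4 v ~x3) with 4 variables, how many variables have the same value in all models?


Find all satisfying assignments: 5 model(s).
Check which variables have the same value in every model.
No variable is fixed across all models.
Backbone size = 0.

0


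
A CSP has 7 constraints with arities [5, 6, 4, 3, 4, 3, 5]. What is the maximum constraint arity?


The arities are: 5, 6, 4, 3, 4, 3, 5.
Scan for the maximum value.
Maximum arity = 6.

6


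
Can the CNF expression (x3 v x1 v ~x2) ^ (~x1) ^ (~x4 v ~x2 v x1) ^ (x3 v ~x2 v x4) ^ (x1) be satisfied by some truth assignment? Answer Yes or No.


Check all 16 possible truth assignments.
Number of satisfying assignments found: 0.
The formula is unsatisfiable.

No


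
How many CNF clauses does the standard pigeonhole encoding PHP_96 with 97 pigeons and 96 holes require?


The PHP encoding has two parts:
1) At-least-one-hole clauses: 97 (one per pigeon, each with 96 literals).
2) At-most-one-pigeon-per-hole clauses: 96 holes * C(97,2) = 96 * 4656 = 446976.
Total clauses = 97 + 446976 = 447073.

447073


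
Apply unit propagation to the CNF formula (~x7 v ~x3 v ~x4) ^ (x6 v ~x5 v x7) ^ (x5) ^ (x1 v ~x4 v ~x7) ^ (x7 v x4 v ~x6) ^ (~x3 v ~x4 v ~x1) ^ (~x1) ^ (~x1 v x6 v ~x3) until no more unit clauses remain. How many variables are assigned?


Unit propagation repeatedly assigns the literal in any unit clause, then simplifies.
Assignments in order: x5 = T, x1 = F.
No further unit clauses remain.
Total variables assigned = 2.

2


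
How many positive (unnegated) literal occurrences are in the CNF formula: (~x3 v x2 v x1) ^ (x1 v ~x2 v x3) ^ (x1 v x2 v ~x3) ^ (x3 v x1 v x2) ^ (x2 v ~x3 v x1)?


Scan each clause for unnegated literals.
Clause 1: 2 positive; Clause 2: 2 positive; Clause 3: 2 positive; Clause 4: 3 positive; Clause 5: 2 positive.
Total positive literal occurrences = 11.

11


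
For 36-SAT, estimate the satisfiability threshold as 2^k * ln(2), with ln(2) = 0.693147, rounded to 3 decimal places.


Using the asymptotic formula: threshold ~ 2^k * ln(2).
2^36 = 68719476736.
68719476736 * 0.693147 = 47632699141.128.

47632699141.128
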